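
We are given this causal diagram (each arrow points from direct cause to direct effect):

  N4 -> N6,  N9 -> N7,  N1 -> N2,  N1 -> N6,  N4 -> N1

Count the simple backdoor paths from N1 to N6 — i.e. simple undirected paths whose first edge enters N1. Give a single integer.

A backdoor path from N1 to N6 is any simple undirected path whose first edge points into N1 (i.e. leaves N1 via a parent).
Parents of N1: {N4}.
Enumerating:
  P1: N1 <- N4 -> N6
That exhausts the simple backdoor paths. Count: 1.

1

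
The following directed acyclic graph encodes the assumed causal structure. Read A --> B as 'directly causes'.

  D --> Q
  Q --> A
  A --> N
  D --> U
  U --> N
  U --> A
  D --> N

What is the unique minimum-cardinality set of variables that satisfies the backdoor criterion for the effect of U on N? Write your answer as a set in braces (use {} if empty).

{D}

Variables eligible for adjustment (non-descendants of U, excluding U and N): {D, Q}.
Backdoor paths from U to N:
  P1: U <- D -> Q -> A -> N
  P2: U <- D -> N
The empty set is not sufficient: P1 (U <- D -> Q -> A -> N) has no collider blocking it and no conditioned non-collider, so it is open.
Try {D}:
  P1: blocked at fork node D ∈ conditioning set.
  P2: blocked at fork node D ∈ conditioning set.
{D} contains no descendant of U and blocks every backdoor path.
No other singleton works — e.g. {Q} leaves P2 open — so {D} is the unique smallest valid adjustment set.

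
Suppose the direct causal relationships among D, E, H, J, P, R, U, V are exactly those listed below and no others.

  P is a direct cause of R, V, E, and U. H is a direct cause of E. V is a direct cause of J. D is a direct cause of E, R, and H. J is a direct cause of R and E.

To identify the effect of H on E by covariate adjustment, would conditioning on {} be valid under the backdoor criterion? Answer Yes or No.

No

Backdoor paths from H to E (paths whose first edge points into H):
  P1: H <- D -> R <- P -> V -> J -> E
  P2: H <- D -> R <- P -> E
  P3: H <- D -> R <- J <- V <- P -> E
  P4: H <- D -> R <- J -> E
  P5: H <- D -> E
Condition 1 (no descendant of H in the set): holds — descendants of H are {E}; none are in {}.
Condition 2 (every backdoor path blocked by {}):
  P1: blocked at collider R (neither it nor any descendant is in the conditioning set).
  P2: blocked at collider R (neither it nor any descendant is in the conditioning set).
  P3: blocked at collider R (neither it nor any descendant is in the conditioning set).
  P4: blocked at collider R (neither it nor any descendant is in the conditioning set).
  P5: open — no interior node is in the conditioning set.
{} does not satisfy the backdoor criterion.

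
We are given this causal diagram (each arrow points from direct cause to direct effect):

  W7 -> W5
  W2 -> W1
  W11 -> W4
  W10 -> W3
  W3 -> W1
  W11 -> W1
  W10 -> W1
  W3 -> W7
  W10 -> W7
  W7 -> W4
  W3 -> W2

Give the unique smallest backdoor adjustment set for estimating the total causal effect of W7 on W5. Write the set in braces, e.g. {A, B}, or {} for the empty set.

Variables eligible for adjustment (non-descendants of W7, excluding W7 and W5): {W1, W10, W11, W2, W3}.
Backdoor paths from W7 to W5:
  (none)
With no backdoor paths the empty set already satisfies the criterion, and it is trivially minimal.

{}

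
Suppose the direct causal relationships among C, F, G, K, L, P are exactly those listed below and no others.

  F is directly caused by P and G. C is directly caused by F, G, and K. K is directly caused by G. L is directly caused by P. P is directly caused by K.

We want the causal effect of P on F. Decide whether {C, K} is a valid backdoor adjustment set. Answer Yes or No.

No

Backdoor paths from P to F (paths whose first edge points into P):
  P1: P <- K <- G -> F
  P2: P <- K <- G -> C <- F
  P3: P <- K -> C <- G -> F
  P4: P <- K -> C <- F
Condition 1 (no descendant of P in the set): FAILS — C is a descendant of P.
Condition 2 (every backdoor path blocked by {C, K}):
  P1: blocked at chain node K ∈ conditioning set.
  P2: blocked at chain node K ∈ conditioning set.
  P3: blocked at fork node K ∈ conditioning set.
  P4: blocked at fork node K ∈ conditioning set.
{C, K} does not satisfy the backdoor criterion.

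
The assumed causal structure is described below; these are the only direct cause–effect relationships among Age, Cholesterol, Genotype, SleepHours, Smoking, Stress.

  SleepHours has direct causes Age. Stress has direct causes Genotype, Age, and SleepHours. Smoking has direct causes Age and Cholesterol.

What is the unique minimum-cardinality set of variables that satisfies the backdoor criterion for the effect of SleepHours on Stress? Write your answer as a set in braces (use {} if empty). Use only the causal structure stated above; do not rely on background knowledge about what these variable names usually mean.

{Age}

Variables eligible for adjustment (non-descendants of SleepHours, excluding SleepHours and Stress): {Age, Cholesterol, Genotype, Smoking}.
Backdoor paths from SleepHours to Stress:
  P1: SleepHours <- Age -> Stress
The empty set is not sufficient: P1 (SleepHours <- Age -> Stress) has no collider blocking it and no conditioned non-collider, so it is open.
Try {Age}:
  P1: blocked at fork node Age ∈ conditioning set.
{Age} contains no descendant of SleepHours and blocks every backdoor path.
No other singleton works — e.g. {Cholesterol} leaves P1 open — so {Age} is the unique smallest valid adjustment set.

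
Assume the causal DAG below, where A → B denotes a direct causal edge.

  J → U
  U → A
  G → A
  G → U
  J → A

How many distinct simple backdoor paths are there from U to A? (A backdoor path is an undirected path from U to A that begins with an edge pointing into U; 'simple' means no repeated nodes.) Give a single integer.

A backdoor path from U to A is any simple undirected path whose first edge points into U (i.e. leaves U via a parent).
Parents of U: {G, J}.
Enumerating:
  P1: U <- G -> A
  P2: U <- J -> A
That exhausts the simple backdoor paths. Count: 2.

2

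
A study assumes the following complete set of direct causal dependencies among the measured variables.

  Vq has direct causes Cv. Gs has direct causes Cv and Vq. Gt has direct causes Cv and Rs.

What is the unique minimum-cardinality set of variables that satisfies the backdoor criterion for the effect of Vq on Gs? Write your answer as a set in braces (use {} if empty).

{Cv}

Variables eligible for adjustment (non-descendants of Vq, excluding Vq and Gs): {Cv, Gt, Rs}.
Backdoor paths from Vq to Gs:
  P1: Vq <- Cv -> Gs
The empty set is not sufficient: P1 (Vq <- Cv -> Gs) has no collider blocking it and no conditioned non-collider, so it is open.
Try {Cv}:
  P1: blocked at fork node Cv ∈ conditioning set.
{Cv} contains no descendant of Vq and blocks every backdoor path.
No other singleton works — e.g. {Rs} leaves P1 open — so {Cv} is the unique smallest valid adjustment set.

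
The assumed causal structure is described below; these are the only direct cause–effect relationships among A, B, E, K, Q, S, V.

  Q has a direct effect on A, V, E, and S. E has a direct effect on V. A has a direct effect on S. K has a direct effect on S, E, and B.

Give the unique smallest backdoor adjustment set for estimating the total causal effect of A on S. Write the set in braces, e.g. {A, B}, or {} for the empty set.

{Q}

Variables eligible for adjustment (non-descendants of A, excluding A and S): {B, E, K, Q, V}.
Backdoor paths from A to S:
  P1: A <- Q -> S
  P2: A <- Q -> E <- K -> S
  P3: A <- Q -> V <- E <- K -> S
The empty set is not sufficient: P1 (A <- Q -> S) has no collider blocking it and no conditioned non-collider, so it is open.
Try {Q}:
  P1: blocked at fork node Q ∈ conditioning set.
  P2: blocked at fork node Q ∈ conditioning set.
  P3: blocked at fork node Q ∈ conditioning set.
{Q} contains no descendant of A and blocks every backdoor path.
No other singleton works — e.g. {K} leaves P1 open — so {Q} is the unique smallest valid adjustment set.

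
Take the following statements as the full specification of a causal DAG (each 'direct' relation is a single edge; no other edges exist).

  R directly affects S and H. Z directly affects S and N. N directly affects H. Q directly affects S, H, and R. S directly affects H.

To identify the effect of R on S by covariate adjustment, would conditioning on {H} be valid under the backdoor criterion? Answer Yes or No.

No

Backdoor paths from R to S (paths whose first edge points into R):
  P1: R <- Q -> S
  P2: R <- Q -> H <- N <- Z -> S
  P3: R <- Q -> H <- S
Condition 1 (no descendant of R in the set): FAILS — H is a descendant of R.
Condition 2 (every backdoor path blocked by {H}):
  P1: open — no interior node is in the conditioning set.
  P2: open — collider(s) H are conditioned on (or have a conditioned descendant) and no non-collider on the path is in the set.
  P3: open — collider(s) H are conditioned on (or have a conditioned descendant) and no non-collider on the path is in the set.
{H} does not satisfy the backdoor criterion.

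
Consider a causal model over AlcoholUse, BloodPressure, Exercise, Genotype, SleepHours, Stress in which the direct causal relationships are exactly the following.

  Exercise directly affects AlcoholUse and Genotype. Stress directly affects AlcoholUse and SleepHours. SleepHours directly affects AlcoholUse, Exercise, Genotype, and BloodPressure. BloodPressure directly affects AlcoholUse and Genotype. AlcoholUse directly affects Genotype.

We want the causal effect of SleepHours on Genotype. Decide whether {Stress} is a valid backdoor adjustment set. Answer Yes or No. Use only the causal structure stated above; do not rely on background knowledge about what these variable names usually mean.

Yes

Backdoor paths from SleepHours to Genotype (paths whose first edge points into SleepHours):
  P1: SleepHours <- Stress -> AlcoholUse <- Exercise -> Genotype
  P2: SleepHours <- Stress -> AlcoholUse <- BloodPressure -> Genotype
  P3: SleepHours <- Stress -> AlcoholUse -> Genotype
Condition 1 (no descendant of SleepHours in the set): holds — descendants of SleepHours are {AlcoholUse, BloodPressure, Exercise, Genotype}; none are in {Stress}.
Condition 2 (every backdoor path blocked by {Stress}):
  P1: blocked at fork node Stress ∈ conditioning set.
  P2: blocked at fork node Stress ∈ conditioning set.
  P3: blocked at fork node Stress ∈ conditioning set.
{Stress} satisfies the backdoor criterion.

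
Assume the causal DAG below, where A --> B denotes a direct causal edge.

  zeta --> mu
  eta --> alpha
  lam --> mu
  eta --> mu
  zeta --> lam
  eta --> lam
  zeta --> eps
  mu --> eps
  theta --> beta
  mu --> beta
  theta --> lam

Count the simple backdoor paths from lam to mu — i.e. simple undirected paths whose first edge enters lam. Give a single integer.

4

A backdoor path from lam to mu is any simple undirected path whose first edge points into lam (i.e. leaves lam via a parent).
Parents of lam: {eta, theta, zeta}.
Enumerating:
  P1: lam <- zeta -> mu
  P2: lam <- zeta -> eps <- mu
  P3: lam <- eta -> mu
  P4: lam <- theta -> beta <- mu
That exhausts the simple backdoor paths. Count: 4.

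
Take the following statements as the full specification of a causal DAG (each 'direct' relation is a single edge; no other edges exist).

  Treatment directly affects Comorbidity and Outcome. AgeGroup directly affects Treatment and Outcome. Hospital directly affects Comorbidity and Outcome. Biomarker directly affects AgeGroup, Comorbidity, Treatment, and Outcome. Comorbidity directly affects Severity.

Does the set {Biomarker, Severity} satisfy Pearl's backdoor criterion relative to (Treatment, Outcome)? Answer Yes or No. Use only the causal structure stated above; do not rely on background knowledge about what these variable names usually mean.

No

Backdoor paths from Treatment to Outcome (paths whose first edge points into Treatment):
  P1: Treatment <- Biomarker -> AgeGroup -> Outcome
  P2: Treatment <- Biomarker -> Outcome
  P3: Treatment <- Biomarker -> Comorbidity <- Hospital -> Outcome
  P4: Treatment <- AgeGroup <- Biomarker -> Outcome
  P5: Treatment <- AgeGroup <- Biomarker -> Comorbidity <- Hospital -> Outcome
  P6: Treatment <- AgeGroup -> Outcome
Condition 1 (no descendant of Treatment in the set): FAILS — Severity is a descendant of Treatment.
Condition 2 (every backdoor path blocked by {Biomarker, Severity}):
  P1: blocked at fork node Biomarker ∈ conditioning set.
  P2: blocked at fork node Biomarker ∈ conditioning set.
  P3: blocked at fork node Biomarker ∈ conditioning set.
  P4: blocked at fork node Biomarker ∈ conditioning set.
  P5: blocked at fork node Biomarker ∈ conditioning set.
  P6: open — no interior node is in the conditioning set.
{Biomarker, Severity} does not satisfy the backdoor criterion.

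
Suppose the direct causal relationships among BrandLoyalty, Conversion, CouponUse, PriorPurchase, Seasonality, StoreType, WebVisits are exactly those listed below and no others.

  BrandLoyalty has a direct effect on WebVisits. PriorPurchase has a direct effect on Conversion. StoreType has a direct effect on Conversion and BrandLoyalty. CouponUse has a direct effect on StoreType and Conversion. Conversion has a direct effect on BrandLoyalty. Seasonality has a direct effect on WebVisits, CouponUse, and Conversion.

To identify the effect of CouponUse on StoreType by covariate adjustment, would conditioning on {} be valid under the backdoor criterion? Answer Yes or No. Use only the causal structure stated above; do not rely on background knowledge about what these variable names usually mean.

Backdoor paths from CouponUse to StoreType (paths whose first edge points into CouponUse):
  P1: CouponUse <- Seasonality -> Conversion <- StoreType
  P2: CouponUse <- Seasonality -> Conversion -> BrandLoyalty <- StoreType
  P3: CouponUse <- Seasonality -> WebVisits <- BrandLoyalty <- StoreType
  P4: CouponUse <- Seasonality -> WebVisits <- BrandLoyalty <- Conversion <- StoreType
Condition 1 (no descendant of CouponUse in the set): holds — descendants of CouponUse are {BrandLoyalty, Conversion, StoreType, WebVisits}; none are in {}.
Condition 2 (every backdoor path blocked by {}):
  P1: blocked at collider Conversion (neither it nor any descendant is in the conditioning set).
  P2: blocked at collider BrandLoyalty (neither it nor any descendant is in the conditioning set).
  P3: blocked at collider WebVisits (neither it nor any descendant is in the conditioning set).
  P4: blocked at collider WebVisits (neither it nor any descendant is in the conditioning set).
{} satisfies the backdoor criterion.

Yes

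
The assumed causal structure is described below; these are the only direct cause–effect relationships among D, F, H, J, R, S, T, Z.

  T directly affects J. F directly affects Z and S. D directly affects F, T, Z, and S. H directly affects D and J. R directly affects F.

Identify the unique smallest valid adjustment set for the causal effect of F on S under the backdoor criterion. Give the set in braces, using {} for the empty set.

Variables eligible for adjustment (non-descendants of F, excluding F and S): {D, H, J, R, T}.
Backdoor paths from F to S:
  P1: F <- D -> S
The empty set is not sufficient: P1 (F <- D -> S) has no collider blocking it and no conditioned non-collider, so it is open.
Try {D}:
  P1: blocked at fork node D ∈ conditioning set.
{D} contains no descendant of F and blocks every backdoor path.
No other singleton works — e.g. {R} leaves P1 open — so {D} is the unique smallest valid adjustment set.

{D}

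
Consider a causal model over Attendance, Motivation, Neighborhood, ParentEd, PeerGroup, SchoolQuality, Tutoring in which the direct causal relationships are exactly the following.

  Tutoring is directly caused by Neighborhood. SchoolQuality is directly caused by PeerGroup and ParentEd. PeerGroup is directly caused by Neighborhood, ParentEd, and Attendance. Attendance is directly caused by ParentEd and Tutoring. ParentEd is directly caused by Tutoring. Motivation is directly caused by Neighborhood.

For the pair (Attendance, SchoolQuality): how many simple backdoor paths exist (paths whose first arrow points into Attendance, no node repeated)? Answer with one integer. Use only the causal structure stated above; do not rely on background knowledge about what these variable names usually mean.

7

A backdoor path from Attendance to SchoolQuality is any simple undirected path whose first edge points into Attendance (i.e. leaves Attendance via a parent).
Parents of Attendance: {ParentEd, Tutoring}.
Enumerating:
  P1: Attendance <- Tutoring <- Neighborhood -> PeerGroup <- ParentEd -> SchoolQuality
  P2: Attendance <- Tutoring <- Neighborhood -> PeerGroup -> SchoolQuality
  P3: Attendance <- Tutoring -> ParentEd -> PeerGroup -> SchoolQuality
  P4: Attendance <- Tutoring -> ParentEd -> SchoolQuality
  P5: Attendance <- ParentEd <- Tutoring <- Neighborhood -> PeerGroup -> SchoolQuality
  P6: Attendance <- ParentEd -> PeerGroup -> SchoolQuality
  P7: Attendance <- ParentEd -> SchoolQuality
That exhausts the simple backdoor paths. Count: 7.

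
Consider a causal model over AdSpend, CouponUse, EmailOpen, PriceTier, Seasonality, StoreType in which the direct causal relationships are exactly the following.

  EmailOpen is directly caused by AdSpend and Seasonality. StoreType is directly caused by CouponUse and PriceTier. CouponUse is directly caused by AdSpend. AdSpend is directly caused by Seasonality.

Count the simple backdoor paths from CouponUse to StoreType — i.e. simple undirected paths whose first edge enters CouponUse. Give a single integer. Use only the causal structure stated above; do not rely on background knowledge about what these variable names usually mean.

A backdoor path from CouponUse to StoreType is any simple undirected path whose first edge points into CouponUse (i.e. leaves CouponUse via a parent).
Parents of CouponUse: {AdSpend}.
No simple path from any parent of CouponUse reaches StoreType without revisiting CouponUse, so there are no backdoor paths.

0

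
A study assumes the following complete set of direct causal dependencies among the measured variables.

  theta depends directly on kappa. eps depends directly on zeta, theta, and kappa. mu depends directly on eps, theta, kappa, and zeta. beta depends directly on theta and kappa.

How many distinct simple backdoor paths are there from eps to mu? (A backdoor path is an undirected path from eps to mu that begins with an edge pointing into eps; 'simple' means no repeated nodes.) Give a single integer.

A backdoor path from eps to mu is any simple undirected path whose first edge points into eps (i.e. leaves eps via a parent).
Parents of eps: {kappa, theta, zeta}.
Enumerating:
  P1: eps <- kappa -> theta -> mu
  P2: eps <- kappa -> beta <- theta -> mu
  P3: eps <- kappa -> mu
  P4: eps <- theta <- kappa -> mu
  P5: eps <- theta -> beta <- kappa -> mu
  P6: eps <- theta -> mu
  P7: eps <- zeta -> mu
That exhausts the simple backdoor paths. Count: 7.

7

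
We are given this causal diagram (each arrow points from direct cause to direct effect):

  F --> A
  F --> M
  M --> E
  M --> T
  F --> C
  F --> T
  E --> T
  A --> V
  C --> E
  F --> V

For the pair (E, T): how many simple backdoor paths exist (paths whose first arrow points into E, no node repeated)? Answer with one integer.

4

A backdoor path from E to T is any simple undirected path whose first edge points into E (i.e. leaves E via a parent).
Parents of E: {C, M}.
Enumerating:
  P1: E <- M <- F -> T
  P2: E <- M -> T
  P3: E <- C <- F -> M -> T
  P4: E <- C <- F -> T
That exhausts the simple backdoor paths. Count: 4.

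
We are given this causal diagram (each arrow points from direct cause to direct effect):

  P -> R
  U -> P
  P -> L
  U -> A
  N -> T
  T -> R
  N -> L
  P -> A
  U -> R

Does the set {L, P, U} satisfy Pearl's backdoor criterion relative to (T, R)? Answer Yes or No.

Yes

Backdoor paths from T to R (paths whose first edge points into T):
  P1: T <- N -> L <- P <- U -> R
  P2: T <- N -> L <- P -> A <- U -> R
  P3: T <- N -> L <- P -> R
Condition 1 (no descendant of T in the set): holds — descendants of T are {R}; none are in {L, P, U}.
Condition 2 (every backdoor path blocked by {L, P, U}):
  P1: blocked at chain node P ∈ conditioning set.
  P2: blocked at fork node P ∈ conditioning set.
  P3: blocked at fork node P ∈ conditioning set.
{L, P, U} satisfies the backdoor criterion.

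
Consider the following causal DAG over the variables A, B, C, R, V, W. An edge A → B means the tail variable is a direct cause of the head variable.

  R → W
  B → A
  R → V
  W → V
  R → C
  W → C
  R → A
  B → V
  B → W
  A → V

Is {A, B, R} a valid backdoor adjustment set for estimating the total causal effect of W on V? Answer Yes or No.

Yes

Backdoor paths from W to V (paths whose first edge points into W):
  P1: W <- B -> A <- R -> V
  P2: W <- B -> A -> V
  P3: W <- B -> V
  P4: W <- R -> A <- B -> V
  P5: W <- R -> A -> V
  P6: W <- R -> V
Condition 1 (no descendant of W in the set): holds — descendants of W are {C, V}; none are in {A, B, R}.
Condition 2 (every backdoor path blocked by {A, B, R}):
  P1: blocked at fork node B ∈ conditioning set.
  P2: blocked at fork node B ∈ conditioning set.
  P3: blocked at fork node B ∈ conditioning set.
  P4: blocked at fork node R ∈ conditioning set.
  P5: blocked at fork node R ∈ conditioning set.
  P6: blocked at fork node R ∈ conditioning set.
{A, B, R} satisfies the backdoor criterion.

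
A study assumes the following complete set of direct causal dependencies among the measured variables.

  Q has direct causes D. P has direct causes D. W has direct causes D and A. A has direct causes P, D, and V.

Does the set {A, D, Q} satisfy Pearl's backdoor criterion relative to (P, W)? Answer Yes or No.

No

Backdoor paths from P to W (paths whose first edge points into P):
  P1: P <- D -> A -> W
  P2: P <- D -> W
Condition 1 (no descendant of P in the set): FAILS — A is a descendant of P.
Condition 2 (every backdoor path blocked by {A, D, Q}):
  P1: blocked at fork node D ∈ conditioning set.
  P2: blocked at fork node D ∈ conditioning set.
{A, D, Q} does not satisfy the backdoor criterion.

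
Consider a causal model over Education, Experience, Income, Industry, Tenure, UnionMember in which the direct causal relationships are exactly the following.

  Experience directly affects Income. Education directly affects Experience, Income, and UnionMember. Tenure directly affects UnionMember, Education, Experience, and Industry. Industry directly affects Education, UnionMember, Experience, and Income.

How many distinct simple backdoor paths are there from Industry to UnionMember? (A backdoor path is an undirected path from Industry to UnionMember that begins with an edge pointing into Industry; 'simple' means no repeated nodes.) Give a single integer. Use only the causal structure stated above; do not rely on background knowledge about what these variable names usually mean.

4

A backdoor path from Industry to UnionMember is any simple undirected path whose first edge points into Industry (i.e. leaves Industry via a parent).
Parents of Industry: {Tenure}.
Enumerating:
  P1: Industry <- Tenure -> Education -> UnionMember
  P2: Industry <- Tenure -> Experience <- Education -> UnionMember
  P3: Industry <- Tenure -> Experience -> Income <- Education -> UnionMember
  P4: Industry <- Tenure -> UnionMember
That exhausts the simple backdoor paths. Count: 4.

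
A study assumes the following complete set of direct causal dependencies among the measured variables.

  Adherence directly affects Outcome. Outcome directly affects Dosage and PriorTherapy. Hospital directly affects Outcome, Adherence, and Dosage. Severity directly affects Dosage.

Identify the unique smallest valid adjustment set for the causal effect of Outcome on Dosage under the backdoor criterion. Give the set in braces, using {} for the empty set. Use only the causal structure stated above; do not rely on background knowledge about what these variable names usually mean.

{Hospital}

Variables eligible for adjustment (non-descendants of Outcome, excluding Outcome and Dosage): {Adherence, Hospital, Severity}.
Backdoor paths from Outcome to Dosage:
  P1: Outcome <- Hospital -> Dosage
  P2: Outcome <- Adherence <- Hospital -> Dosage
The empty set is not sufficient: P1 (Outcome <- Hospital -> Dosage) has no collider blocking it and no conditioned non-collider, so it is open.
Try {Hospital}:
  P1: blocked at fork node Hospital ∈ conditioning set.
  P2: blocked at fork node Hospital ∈ conditioning set.
{Hospital} contains no descendant of Outcome and blocks every backdoor path.
No other singleton works — e.g. {Severity} leaves P1 open — so {Hospital} is the unique smallest valid adjustment set.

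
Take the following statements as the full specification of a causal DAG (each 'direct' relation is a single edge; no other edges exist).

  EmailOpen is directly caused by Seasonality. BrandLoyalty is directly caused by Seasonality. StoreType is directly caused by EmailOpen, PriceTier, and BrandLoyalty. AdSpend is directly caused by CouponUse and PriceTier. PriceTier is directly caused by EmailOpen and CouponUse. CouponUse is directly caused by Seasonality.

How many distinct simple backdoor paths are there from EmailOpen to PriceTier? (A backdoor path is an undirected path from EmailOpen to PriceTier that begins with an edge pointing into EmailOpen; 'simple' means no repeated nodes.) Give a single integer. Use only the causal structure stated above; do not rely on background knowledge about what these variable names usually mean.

3

A backdoor path from EmailOpen to PriceTier is any simple undirected path whose first edge points into EmailOpen (i.e. leaves EmailOpen via a parent).
Parents of EmailOpen: {Seasonality}.
Enumerating:
  P1: EmailOpen <- Seasonality -> CouponUse -> PriceTier
  P2: EmailOpen <- Seasonality -> CouponUse -> AdSpend <- PriceTier
  P3: EmailOpen <- Seasonality -> BrandLoyalty -> StoreType <- PriceTier
That exhausts the simple backdoor paths. Count: 3.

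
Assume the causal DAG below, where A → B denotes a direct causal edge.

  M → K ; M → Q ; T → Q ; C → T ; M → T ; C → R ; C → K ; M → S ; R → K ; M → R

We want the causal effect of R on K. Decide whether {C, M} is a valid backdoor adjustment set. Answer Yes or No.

Yes

Backdoor paths from R to K (paths whose first edge points into R):
  P1: R <- C -> T <- M -> K
  P2: R <- C -> T -> Q <- M -> K
  P3: R <- C -> K
  P4: R <- M -> T <- C -> K
  P5: R <- M -> K
  P6: R <- M -> Q <- T <- C -> K
Condition 1 (no descendant of R in the set): holds — descendants of R are {K}; none are in {C, M}.
Condition 2 (every backdoor path blocked by {C, M}):
  P1: blocked at fork node C ∈ conditioning set.
  P2: blocked at fork node C ∈ conditioning set.
  P3: blocked at fork node C ∈ conditioning set.
  P4: blocked at fork node M ∈ conditioning set.
  P5: blocked at fork node M ∈ conditioning set.
  P6: blocked at fork node M ∈ conditioning set.
{C, M} satisfies the backdoor criterion.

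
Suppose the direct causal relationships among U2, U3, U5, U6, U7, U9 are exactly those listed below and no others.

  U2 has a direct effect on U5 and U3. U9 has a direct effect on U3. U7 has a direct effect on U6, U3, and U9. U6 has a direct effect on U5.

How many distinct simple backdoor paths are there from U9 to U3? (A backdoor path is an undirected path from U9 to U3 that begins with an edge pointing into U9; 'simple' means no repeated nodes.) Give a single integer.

2

A backdoor path from U9 to U3 is any simple undirected path whose first edge points into U9 (i.e. leaves U9 via a parent).
Parents of U9: {U7}.
Enumerating:
  P1: U9 <- U7 -> U6 -> U5 <- U2 -> U3
  P2: U9 <- U7 -> U3
That exhausts the simple backdoor paths. Count: 2.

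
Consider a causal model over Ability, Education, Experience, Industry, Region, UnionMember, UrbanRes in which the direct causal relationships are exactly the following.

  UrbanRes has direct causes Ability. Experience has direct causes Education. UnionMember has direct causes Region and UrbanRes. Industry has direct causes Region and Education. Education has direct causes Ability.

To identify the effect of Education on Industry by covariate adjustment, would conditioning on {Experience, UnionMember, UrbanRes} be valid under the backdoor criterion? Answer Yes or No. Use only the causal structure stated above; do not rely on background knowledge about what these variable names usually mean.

Backdoor paths from Education to Industry (paths whose first edge points into Education):
  P1: Education <- Ability -> UrbanRes -> UnionMember <- Region -> Industry
Condition 1 (no descendant of Education in the set): FAILS — Experience is a descendant of Education.
Condition 2 (every backdoor path blocked by {Experience, UnionMember, UrbanRes}):
  P1: blocked at chain node UrbanRes ∈ conditioning set.
{Experience, UnionMember, UrbanRes} does not satisfy the backdoor criterion.

No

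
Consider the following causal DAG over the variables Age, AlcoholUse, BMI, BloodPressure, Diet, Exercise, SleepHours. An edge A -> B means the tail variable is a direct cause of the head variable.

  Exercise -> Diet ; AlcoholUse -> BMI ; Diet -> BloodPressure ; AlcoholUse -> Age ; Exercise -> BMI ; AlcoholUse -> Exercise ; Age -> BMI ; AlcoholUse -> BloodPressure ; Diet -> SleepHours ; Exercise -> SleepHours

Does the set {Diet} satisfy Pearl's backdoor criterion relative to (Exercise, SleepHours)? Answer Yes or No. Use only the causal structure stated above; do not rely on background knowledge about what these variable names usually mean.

No

Backdoor paths from Exercise to SleepHours (paths whose first edge points into Exercise):
  P1: Exercise <- AlcoholUse -> BloodPressure <- Diet -> SleepHours
Condition 1 (no descendant of Exercise in the set): FAILS — Diet is a descendant of Exercise.
Condition 2 (every backdoor path blocked by {Diet}):
  P1: blocked at collider BloodPressure (neither it nor any descendant is in the conditioning set).
{Diet} does not satisfy the backdoor criterion.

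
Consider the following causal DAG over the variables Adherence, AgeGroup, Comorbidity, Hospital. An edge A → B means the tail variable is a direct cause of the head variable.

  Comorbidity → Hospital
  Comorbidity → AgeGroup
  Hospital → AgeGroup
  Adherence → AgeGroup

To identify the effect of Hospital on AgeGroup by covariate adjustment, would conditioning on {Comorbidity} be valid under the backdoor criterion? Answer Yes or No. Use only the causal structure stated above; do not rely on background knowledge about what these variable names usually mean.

Backdoor paths from Hospital to AgeGroup (paths whose first edge points into Hospital):
  P1: Hospital <- Comorbidity -> AgeGroup
Condition 1 (no descendant of Hospital in the set): holds — descendants of Hospital are {AgeGroup}; none are in {Comorbidity}.
Condition 2 (every backdoor path blocked by {Comorbidity}):
  P1: blocked at fork node Comorbidity ∈ conditioning set.
{Comorbidity} satisfies the backdoor criterion.

Yes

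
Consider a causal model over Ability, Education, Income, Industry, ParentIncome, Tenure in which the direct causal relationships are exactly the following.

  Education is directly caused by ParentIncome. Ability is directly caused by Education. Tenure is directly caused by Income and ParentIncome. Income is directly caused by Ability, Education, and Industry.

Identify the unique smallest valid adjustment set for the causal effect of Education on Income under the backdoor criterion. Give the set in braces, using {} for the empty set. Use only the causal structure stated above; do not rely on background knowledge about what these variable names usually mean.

{}

Variables eligible for adjustment (non-descendants of Education, excluding Education and Income): {Industry, ParentIncome}.
Backdoor paths from Education to Income:
  P1: Education <- ParentIncome -> Tenure <- Income
Each backdoor path contains an unconditioned collider, so every path is already blocked with the empty conditioning set:
  P1: blocked at collider Tenure (neither it nor any descendant is in the conditioning set).
The empty set is therefore the unique smallest valid set.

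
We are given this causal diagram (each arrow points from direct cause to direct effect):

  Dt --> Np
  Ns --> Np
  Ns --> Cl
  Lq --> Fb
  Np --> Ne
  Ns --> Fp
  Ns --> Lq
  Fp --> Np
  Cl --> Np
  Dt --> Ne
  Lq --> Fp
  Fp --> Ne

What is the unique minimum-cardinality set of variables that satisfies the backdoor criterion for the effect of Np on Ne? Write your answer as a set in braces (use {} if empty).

{Dt, Fp}

Variables eligible for adjustment (non-descendants of Np, excluding Np and Ne): {Cl, Dt, Fb, Fp, Lq, Ns}.
Backdoor paths from Np to Ne:
  P1: Np <- Ns -> Lq -> Fp -> Ne
  P2: Np <- Ns -> Fp -> Ne
  P3: Np <- Dt -> Ne
  P4: Np <- Cl <- Ns -> Lq -> Fp -> Ne
  P5: Np <- Cl <- Ns -> Fp -> Ne
  P6: Np <- Fp -> Ne
The empty set is not sufficient: P1 (Np <- Ns -> Lq -> Fp -> Ne) has no collider blocking it and no conditioned non-collider, so it is open.
Try {Dt, Fp}:
  P1: blocked at chain node Fp ∈ conditioning set.
  P2: blocked at chain node Fp ∈ conditioning set.
  P3: blocked at fork node Dt ∈ conditioning set.
  P4: blocked at chain node Fp ∈ conditioning set.
  P5: blocked at chain node Fp ∈ conditioning set.
  P6: blocked at fork node Fp ∈ conditioning set.
{Dt, Fp} contains no descendant of Np and blocks every backdoor path.
Every element of {Dt, Fp} is needed (dropping Dt leaves P3 open; dropping Fp leaves P1 open), so no proper subset is valid.
Among all size-2 subsets of the eligible variables, only {Dt, Fp} blocks every backdoor path, so it is the unique smallest valid adjustment set.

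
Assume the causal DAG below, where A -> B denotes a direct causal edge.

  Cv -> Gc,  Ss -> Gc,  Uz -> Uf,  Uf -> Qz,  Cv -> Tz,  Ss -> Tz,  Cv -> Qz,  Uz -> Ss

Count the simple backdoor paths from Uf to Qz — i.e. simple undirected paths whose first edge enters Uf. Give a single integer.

2

A backdoor path from Uf to Qz is any simple undirected path whose first edge points into Uf (i.e. leaves Uf via a parent).
Parents of Uf: {Uz}.
Enumerating:
  P1: Uf <- Uz -> Ss -> Tz <- Cv -> Qz
  P2: Uf <- Uz -> Ss -> Gc <- Cv -> Qz
That exhausts the simple backdoor paths. Count: 2.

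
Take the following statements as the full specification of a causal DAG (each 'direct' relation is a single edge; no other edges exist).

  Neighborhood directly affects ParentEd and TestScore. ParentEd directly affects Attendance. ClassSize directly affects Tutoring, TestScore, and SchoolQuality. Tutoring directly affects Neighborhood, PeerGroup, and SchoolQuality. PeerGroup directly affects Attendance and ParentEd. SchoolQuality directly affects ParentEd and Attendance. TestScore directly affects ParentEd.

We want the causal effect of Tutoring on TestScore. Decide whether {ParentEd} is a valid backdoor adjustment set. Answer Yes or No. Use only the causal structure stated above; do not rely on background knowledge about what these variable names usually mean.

No

Backdoor paths from Tutoring to TestScore (paths whose first edge points into Tutoring):
  P1: Tutoring <- ClassSize -> TestScore
  P2: Tutoring <- ClassSize -> SchoolQuality -> ParentEd <- Neighborhood -> TestScore
  P3: Tutoring <- ClassSize -> SchoolQuality -> ParentEd <- TestScore
  P4: Tutoring <- ClassSize -> SchoolQuality -> Attendance <- PeerGroup -> ParentEd <- Neighborhood -> TestScore
  P5: Tutoring <- ClassSize -> SchoolQuality -> Attendance <- PeerGroup -> ParentEd <- TestScore
  P6: Tutoring <- ClassSize -> SchoolQuality -> Attendance <- ParentEd <- Neighborhood -> TestScore
  P7: Tutoring <- ClassSize -> SchoolQuality -> Attendance <- ParentEd <- TestScore
Condition 1 (no descendant of Tutoring in the set): FAILS — ParentEd is a descendant of Tutoring.
Condition 2 (every backdoor path blocked by {ParentEd}):
  P1: open — no interior node is in the conditioning set.
  P2: open — collider(s) ParentEd are conditioned on (or have a conditioned descendant) and no non-collider on the path is in the set.
  P3: open — collider(s) ParentEd are conditioned on (or have a conditioned descendant) and no non-collider on the path is in the set.
  P4: blocked at collider Attendance (neither it nor any descendant is in the conditioning set).
  P5: blocked at collider Attendance (neither it nor any descendant is in the conditioning set).
  P6: blocked at collider Attendance (neither it nor any descendant is in the conditioning set).
  P7: blocked at collider Attendance (neither it nor any descendant is in the conditioning set).
{ParentEd} does not satisfy the backdoor criterion.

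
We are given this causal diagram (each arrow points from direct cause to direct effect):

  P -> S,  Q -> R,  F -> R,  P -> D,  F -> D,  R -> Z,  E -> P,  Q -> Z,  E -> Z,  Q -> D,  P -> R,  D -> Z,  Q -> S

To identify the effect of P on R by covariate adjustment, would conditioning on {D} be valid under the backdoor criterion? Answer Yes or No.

Backdoor paths from P to R (paths whose first edge points into P):
  P1: P <- E -> Z <- Q -> R
  P2: P <- E -> Z <- Q -> D <- F -> R
  P3: P <- E -> Z <- R
  P4: P <- E -> Z <- D <- Q -> R
  P5: P <- E -> Z <- D <- F -> R
Condition 1 (no descendant of P in the set): FAILS — D is a descendant of P.
Condition 2 (every backdoor path blocked by {D}):
  P1: blocked at collider Z (neither it nor any descendant is in the conditioning set).
  P2: blocked at collider Z (neither it nor any descendant is in the conditioning set).
  P3: blocked at collider Z (neither it nor any descendant is in the conditioning set).
  P4: blocked at collider Z (neither it nor any descendant is in the conditioning set).
  P5: blocked at collider Z (neither it nor any descendant is in the conditioning set).
{D} does not satisfy the backdoor criterion.

No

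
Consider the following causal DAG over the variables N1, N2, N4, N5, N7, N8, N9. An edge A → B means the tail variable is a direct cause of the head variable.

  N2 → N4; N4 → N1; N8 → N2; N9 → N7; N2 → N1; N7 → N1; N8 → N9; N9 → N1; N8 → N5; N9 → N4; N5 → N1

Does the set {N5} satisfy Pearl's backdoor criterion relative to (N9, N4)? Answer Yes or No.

Backdoor paths from N9 to N4 (paths whose first edge points into N9):
  P1: N9 <- N8 -> N2 -> N4
  P2: N9 <- N8 -> N2 -> N1 <- N4
  P3: N9 <- N8 -> N5 -> N1 <- N2 -> N4
  P4: N9 <- N8 -> N5 -> N1 <- N4
Condition 1 (no descendant of N9 in the set): holds — descendants of N9 are {N1, N4, N7}; none are in {N5}.
Condition 2 (every backdoor path blocked by {N5}):
  P1: open — no interior node is in the conditioning set.
  P2: blocked at collider N1 (neither it nor any descendant is in the conditioning set).
  P3: blocked at chain node N5 ∈ conditioning set.
  P4: blocked at chain node N5 ∈ conditioning set.
{N5} does not satisfy the backdoor criterion.

No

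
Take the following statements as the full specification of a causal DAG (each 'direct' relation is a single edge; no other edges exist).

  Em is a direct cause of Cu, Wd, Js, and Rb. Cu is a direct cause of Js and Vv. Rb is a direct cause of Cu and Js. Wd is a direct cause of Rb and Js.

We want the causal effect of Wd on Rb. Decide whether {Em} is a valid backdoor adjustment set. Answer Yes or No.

Yes

Backdoor paths from Wd to Rb (paths whose first edge points into Wd):
  P1: Wd <- Em -> Rb
  P2: Wd <- Em -> Cu <- Rb
  P3: Wd <- Em -> Cu -> Js <- Rb
  P4: Wd <- Em -> Js <- Rb
  P5: Wd <- Em -> Js <- Cu <- Rb
Condition 1 (no descendant of Wd in the set): holds — descendants of Wd are {Cu, Js, Rb, Vv}; none are in {Em}.
Condition 2 (every backdoor path blocked by {Em}):
  P1: blocked at fork node Em ∈ conditioning set.
  P2: blocked at fork node Em ∈ conditioning set.
  P3: blocked at fork node Em ∈ conditioning set.
  P4: blocked at fork node Em ∈ conditioning set.
  P5: blocked at fork node Em ∈ conditioning set.
{Em} satisfies the backdoor criterion.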